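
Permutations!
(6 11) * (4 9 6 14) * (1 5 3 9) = (1 5 3 9 6 11 14 4) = [0, 5, 2, 9, 1, 3, 11, 7, 8, 6, 10, 14, 12, 13, 4]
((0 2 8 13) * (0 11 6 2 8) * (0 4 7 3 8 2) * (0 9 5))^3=(0 7 13 9 2 3 11 5 4 8 6)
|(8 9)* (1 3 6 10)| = |(1 3 6 10)(8 9)| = 4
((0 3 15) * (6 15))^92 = ((0 3 6 15))^92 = (15)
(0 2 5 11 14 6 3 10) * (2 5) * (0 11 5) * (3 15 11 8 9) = (3 10 8 9)(6 15 11 14) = [0, 1, 2, 10, 4, 5, 15, 7, 9, 3, 8, 14, 12, 13, 6, 11]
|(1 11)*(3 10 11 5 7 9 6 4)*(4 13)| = 10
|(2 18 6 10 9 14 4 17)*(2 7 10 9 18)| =8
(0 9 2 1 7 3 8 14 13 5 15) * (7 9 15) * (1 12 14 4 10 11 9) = (0 15)(2 12 14 13 5 7 3 8 4 10 11 9) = [15, 1, 12, 8, 10, 7, 6, 3, 4, 2, 11, 9, 14, 5, 13, 0]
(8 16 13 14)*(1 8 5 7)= (1 8 16 13 14 5 7)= [0, 8, 2, 3, 4, 7, 6, 1, 16, 9, 10, 11, 12, 14, 5, 15, 13]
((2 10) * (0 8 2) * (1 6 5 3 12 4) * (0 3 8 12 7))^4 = ((0 12 4 1 6 5 8 2 10 3 7))^4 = (0 6 10 12 5 3 4 8 7 1 2)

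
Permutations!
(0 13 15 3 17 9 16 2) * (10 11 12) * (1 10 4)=(0 13 15 3 17 9 16 2)(1 10 11 12 4)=[13, 10, 0, 17, 1, 5, 6, 7, 8, 16, 11, 12, 4, 15, 14, 3, 2, 9]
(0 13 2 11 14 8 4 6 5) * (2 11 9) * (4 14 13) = (0 4 6 5)(2 9)(8 14)(11 13) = [4, 1, 9, 3, 6, 0, 5, 7, 14, 2, 10, 13, 12, 11, 8]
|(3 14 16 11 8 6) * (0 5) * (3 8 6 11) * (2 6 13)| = |(0 5)(2 6 8 11 13)(3 14 16)| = 30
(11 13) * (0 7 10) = (0 7 10)(11 13) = [7, 1, 2, 3, 4, 5, 6, 10, 8, 9, 0, 13, 12, 11]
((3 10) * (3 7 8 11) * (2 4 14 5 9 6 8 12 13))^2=((2 4 14 5 9 6 8 11 3 10 7 12 13))^2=(2 14 9 8 3 7 13 4 5 6 11 10 12)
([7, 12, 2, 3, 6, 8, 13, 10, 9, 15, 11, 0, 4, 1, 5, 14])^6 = (0 10)(1 12 4 6 13)(5 8 9 15 14)(7 11)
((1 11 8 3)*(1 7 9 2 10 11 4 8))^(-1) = (1 11 10 2 9 7 3 8 4)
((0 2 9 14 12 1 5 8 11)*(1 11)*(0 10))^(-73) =(0 12 2 11 9 10 14)(1 8 5)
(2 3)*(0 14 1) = (0 14 1)(2 3) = [14, 0, 3, 2, 4, 5, 6, 7, 8, 9, 10, 11, 12, 13, 1]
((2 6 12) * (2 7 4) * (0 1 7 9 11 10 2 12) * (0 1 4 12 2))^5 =((0 4 2 6 1 7 12 9 11 10))^5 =(0 7)(1 10)(2 9)(4 12)(6 11)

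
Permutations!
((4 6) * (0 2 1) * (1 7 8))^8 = ((0 2 7 8 1)(4 6))^8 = (0 8 2 1 7)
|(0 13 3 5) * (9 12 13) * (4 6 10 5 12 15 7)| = 24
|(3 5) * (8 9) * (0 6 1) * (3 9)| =|(0 6 1)(3 5 9 8)| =12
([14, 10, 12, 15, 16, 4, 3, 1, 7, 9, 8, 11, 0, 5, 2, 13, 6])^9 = [14, 10, 12, 13, 6, 16, 15, 1, 7, 9, 8, 11, 0, 4, 2, 5, 3]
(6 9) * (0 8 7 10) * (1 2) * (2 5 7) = (0 8 2 1 5 7 10)(6 9) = [8, 5, 1, 3, 4, 7, 9, 10, 2, 6, 0]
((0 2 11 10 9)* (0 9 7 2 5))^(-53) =((0 5)(2 11 10 7))^(-53) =(0 5)(2 7 10 11)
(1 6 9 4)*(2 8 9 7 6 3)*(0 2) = (0 2 8 9 4 1 3)(6 7) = [2, 3, 8, 0, 1, 5, 7, 6, 9, 4]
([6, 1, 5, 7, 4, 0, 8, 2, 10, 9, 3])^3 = [10, 1, 6, 5, 4, 8, 3, 0, 7, 9, 2]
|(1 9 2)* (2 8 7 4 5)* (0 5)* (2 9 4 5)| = 4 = |(0 2 1 4)(5 9 8 7)|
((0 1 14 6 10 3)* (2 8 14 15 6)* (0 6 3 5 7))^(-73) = (0 7 5 10 6 3 15 1)(2 14 8) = ((0 1 15 3 6 10 5 7)(2 8 14))^(-73)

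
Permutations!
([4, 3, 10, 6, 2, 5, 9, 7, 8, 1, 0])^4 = (10)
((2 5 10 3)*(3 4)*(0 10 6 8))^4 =(0 2)(3 8)(4 6)(5 10)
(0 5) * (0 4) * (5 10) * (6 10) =[6, 1, 2, 3, 0, 4, 10, 7, 8, 9, 5] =(0 6 10 5 4)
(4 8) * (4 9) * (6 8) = [0, 1, 2, 3, 6, 5, 8, 7, 9, 4] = (4 6 8 9)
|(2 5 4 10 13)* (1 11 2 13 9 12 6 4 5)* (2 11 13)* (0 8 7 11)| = 60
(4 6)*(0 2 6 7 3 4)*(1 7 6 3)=[2, 7, 3, 4, 6, 5, 0, 1]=(0 2 3 4 6)(1 7)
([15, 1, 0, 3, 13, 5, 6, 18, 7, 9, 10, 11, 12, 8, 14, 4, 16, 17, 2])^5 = [7, 1, 8, 3, 2, 5, 6, 4, 15, 9, 10, 11, 12, 0, 14, 18, 16, 17, 13]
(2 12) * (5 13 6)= (2 12)(5 13 6)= [0, 1, 12, 3, 4, 13, 5, 7, 8, 9, 10, 11, 2, 6]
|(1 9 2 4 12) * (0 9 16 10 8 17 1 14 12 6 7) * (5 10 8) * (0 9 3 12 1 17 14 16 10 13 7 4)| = 26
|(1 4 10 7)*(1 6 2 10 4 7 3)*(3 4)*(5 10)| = 8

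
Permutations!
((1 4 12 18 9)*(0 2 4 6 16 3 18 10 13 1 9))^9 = (0 3 6 13 12 2 18 16 1 10 4)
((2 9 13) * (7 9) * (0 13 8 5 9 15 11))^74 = (0 2 15)(5 8 9)(7 11 13)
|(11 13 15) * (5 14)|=|(5 14)(11 13 15)|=6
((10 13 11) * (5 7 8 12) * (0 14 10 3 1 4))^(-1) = ((0 14 10 13 11 3 1 4)(5 7 8 12))^(-1) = (0 4 1 3 11 13 10 14)(5 12 8 7)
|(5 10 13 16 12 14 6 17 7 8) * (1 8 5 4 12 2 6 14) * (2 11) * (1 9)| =45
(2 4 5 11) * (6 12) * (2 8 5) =(2 4)(5 11 8)(6 12) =[0, 1, 4, 3, 2, 11, 12, 7, 5, 9, 10, 8, 6]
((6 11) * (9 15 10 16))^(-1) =(6 11)(9 16 10 15)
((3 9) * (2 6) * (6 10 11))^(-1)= ((2 10 11 6)(3 9))^(-1)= (2 6 11 10)(3 9)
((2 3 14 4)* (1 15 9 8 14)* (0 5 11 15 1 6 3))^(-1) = (0 2 4 14 8 9 15 11 5)(3 6)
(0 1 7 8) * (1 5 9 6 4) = (0 5 9 6 4 1 7 8) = [5, 7, 2, 3, 1, 9, 4, 8, 0, 6]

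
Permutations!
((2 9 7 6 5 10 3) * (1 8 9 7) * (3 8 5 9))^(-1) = ((1 5 10 8 3 2 7 6 9))^(-1) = (1 9 6 7 2 3 8 10 5)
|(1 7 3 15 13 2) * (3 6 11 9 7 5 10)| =|(1 5 10 3 15 13 2)(6 11 9 7)| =28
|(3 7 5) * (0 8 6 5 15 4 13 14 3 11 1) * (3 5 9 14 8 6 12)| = 7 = |(0 6 9 14 5 11 1)(3 7 15 4 13 8 12)|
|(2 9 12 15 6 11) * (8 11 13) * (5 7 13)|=10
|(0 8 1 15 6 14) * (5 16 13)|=|(0 8 1 15 6 14)(5 16 13)|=6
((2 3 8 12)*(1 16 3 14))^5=((1 16 3 8 12 2 14))^5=(1 2 8 16 14 12 3)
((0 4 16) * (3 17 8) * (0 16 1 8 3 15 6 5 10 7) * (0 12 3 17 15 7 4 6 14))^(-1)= (17)(0 14 15 3 12 7 8 1 4 10 5 6)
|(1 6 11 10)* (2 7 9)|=|(1 6 11 10)(2 7 9)|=12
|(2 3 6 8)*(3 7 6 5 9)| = |(2 7 6 8)(3 5 9)| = 12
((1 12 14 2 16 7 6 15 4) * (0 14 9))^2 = (0 2 7 15 1 9 14 16 6 4 12)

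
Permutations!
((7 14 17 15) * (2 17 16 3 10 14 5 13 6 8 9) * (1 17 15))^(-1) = ((1 17)(2 15 7 5 13 6 8 9)(3 10 14 16))^(-1) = (1 17)(2 9 8 6 13 5 7 15)(3 16 14 10)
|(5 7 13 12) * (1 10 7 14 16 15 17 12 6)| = 30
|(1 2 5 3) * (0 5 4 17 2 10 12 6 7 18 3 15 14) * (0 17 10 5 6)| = 14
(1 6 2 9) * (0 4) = (0 4)(1 6 2 9) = [4, 6, 9, 3, 0, 5, 2, 7, 8, 1]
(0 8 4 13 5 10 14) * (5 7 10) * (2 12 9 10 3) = [8, 1, 12, 2, 13, 5, 6, 3, 4, 10, 14, 11, 9, 7, 0] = (0 8 4 13 7 3 2 12 9 10 14)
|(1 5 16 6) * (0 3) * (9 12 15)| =12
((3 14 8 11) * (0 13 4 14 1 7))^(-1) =((0 13 4 14 8 11 3 1 7))^(-1) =(0 7 1 3 11 8 14 4 13)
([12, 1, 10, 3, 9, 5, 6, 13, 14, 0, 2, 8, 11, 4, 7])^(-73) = (0 9 4 13 7 14 8 11 12)(2 10)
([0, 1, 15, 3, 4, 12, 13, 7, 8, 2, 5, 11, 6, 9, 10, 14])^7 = [0, 1, 13, 3, 4, 14, 5, 7, 8, 6, 15, 11, 10, 12, 2, 9]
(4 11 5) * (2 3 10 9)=[0, 1, 3, 10, 11, 4, 6, 7, 8, 2, 9, 5]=(2 3 10 9)(4 11 5)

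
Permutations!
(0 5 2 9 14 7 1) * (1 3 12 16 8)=[5, 0, 9, 12, 4, 2, 6, 3, 1, 14, 10, 11, 16, 13, 7, 15, 8]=(0 5 2 9 14 7 3 12 16 8 1)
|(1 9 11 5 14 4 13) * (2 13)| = 8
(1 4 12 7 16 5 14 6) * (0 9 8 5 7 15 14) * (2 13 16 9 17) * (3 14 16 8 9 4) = [17, 3, 13, 14, 12, 0, 1, 4, 5, 9, 10, 11, 15, 8, 6, 16, 7, 2] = (0 17 2 13 8 5)(1 3 14 6)(4 12 15 16 7)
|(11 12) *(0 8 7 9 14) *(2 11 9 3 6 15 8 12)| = 20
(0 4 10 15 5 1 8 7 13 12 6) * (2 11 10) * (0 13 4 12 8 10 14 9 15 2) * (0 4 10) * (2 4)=(0 12 6 13 8 7 10 4 2 11 14 9 15 5 1)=[12, 0, 11, 3, 2, 1, 13, 10, 7, 15, 4, 14, 6, 8, 9, 5]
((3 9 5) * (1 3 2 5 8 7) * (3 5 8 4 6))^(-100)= (9)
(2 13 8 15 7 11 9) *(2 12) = (2 13 8 15 7 11 9 12) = [0, 1, 13, 3, 4, 5, 6, 11, 15, 12, 10, 9, 2, 8, 14, 7]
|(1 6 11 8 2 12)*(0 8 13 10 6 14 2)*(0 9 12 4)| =|(0 8 9 12 1 14 2 4)(6 11 13 10)| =8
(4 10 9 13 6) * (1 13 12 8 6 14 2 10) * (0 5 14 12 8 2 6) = (0 5 14 6 4 1 13 12 2 10 9 8) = [5, 13, 10, 3, 1, 14, 4, 7, 0, 8, 9, 11, 2, 12, 6]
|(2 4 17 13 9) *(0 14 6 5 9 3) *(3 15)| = 11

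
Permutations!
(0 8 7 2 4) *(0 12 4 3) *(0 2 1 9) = (0 8 7 1 9)(2 3)(4 12) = [8, 9, 3, 2, 12, 5, 6, 1, 7, 0, 10, 11, 4]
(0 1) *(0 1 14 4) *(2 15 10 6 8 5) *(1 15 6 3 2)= (0 14 4)(1 15 10 3 2 6 8 5)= [14, 15, 6, 2, 0, 1, 8, 7, 5, 9, 3, 11, 12, 13, 4, 10]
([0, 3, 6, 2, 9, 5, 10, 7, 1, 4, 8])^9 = [0, 6, 8, 10, 9, 5, 1, 7, 2, 4, 3]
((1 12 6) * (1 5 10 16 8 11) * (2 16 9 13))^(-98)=(1 12 6 5 10 9 13 2 16 8 11)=((1 12 6 5 10 9 13 2 16 8 11))^(-98)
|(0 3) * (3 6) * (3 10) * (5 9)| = |(0 6 10 3)(5 9)| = 4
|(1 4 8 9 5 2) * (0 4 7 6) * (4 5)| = |(0 5 2 1 7 6)(4 8 9)| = 6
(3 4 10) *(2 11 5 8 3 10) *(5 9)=[0, 1, 11, 4, 2, 8, 6, 7, 3, 5, 10, 9]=(2 11 9 5 8 3 4)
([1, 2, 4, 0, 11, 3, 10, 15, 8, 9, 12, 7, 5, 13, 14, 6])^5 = (0 7 5 4 10 1 15 3 11 12 2 6)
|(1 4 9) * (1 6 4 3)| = |(1 3)(4 9 6)| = 6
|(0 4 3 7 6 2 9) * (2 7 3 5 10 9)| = 10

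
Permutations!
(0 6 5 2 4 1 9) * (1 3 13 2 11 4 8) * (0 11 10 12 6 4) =(0 4 3 13 2 8 1 9 11)(5 10 12 6) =[4, 9, 8, 13, 3, 10, 5, 7, 1, 11, 12, 0, 6, 2]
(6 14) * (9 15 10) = [0, 1, 2, 3, 4, 5, 14, 7, 8, 15, 9, 11, 12, 13, 6, 10] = (6 14)(9 15 10)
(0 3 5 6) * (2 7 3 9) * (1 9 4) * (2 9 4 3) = [3, 4, 7, 5, 1, 6, 0, 2, 8, 9] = (9)(0 3 5 6)(1 4)(2 7)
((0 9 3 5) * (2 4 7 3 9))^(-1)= (9)(0 5 3 7 4 2)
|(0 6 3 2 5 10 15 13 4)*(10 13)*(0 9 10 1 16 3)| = |(0 6)(1 16 3 2 5 13 4 9 10 15)| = 10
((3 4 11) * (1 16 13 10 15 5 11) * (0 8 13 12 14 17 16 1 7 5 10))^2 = (0 13 8)(3 7 11 4 5)(12 17)(14 16)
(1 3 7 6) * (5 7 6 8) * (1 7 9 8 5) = [0, 3, 2, 6, 4, 9, 7, 5, 1, 8] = (1 3 6 7 5 9 8)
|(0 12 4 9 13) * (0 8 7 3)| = |(0 12 4 9 13 8 7 3)| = 8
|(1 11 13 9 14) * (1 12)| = 6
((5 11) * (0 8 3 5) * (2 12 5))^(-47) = (0 3 12 11 8 2 5)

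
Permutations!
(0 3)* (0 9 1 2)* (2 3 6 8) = [6, 3, 0, 9, 4, 5, 8, 7, 2, 1] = (0 6 8 2)(1 3 9)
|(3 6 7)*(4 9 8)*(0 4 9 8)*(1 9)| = 15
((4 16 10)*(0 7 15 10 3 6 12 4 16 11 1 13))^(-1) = (0 13 1 11 4 12 6 3 16 10 15 7) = ((0 7 15 10 16 3 6 12 4 11 1 13))^(-1)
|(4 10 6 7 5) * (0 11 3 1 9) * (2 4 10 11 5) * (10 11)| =|(0 5 11 3 1 9)(2 4 10 6 7)| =30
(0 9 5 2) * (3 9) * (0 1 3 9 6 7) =(0 9 5 2 1 3 6 7) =[9, 3, 1, 6, 4, 2, 7, 0, 8, 5]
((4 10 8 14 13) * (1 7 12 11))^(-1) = (1 11 12 7)(4 13 14 8 10)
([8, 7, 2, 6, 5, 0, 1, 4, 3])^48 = [0, 1, 2, 3, 4, 5, 6, 7, 8]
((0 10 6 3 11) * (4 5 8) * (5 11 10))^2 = ((0 5 8 4 11)(3 10 6))^2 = (0 8 11 5 4)(3 6 10)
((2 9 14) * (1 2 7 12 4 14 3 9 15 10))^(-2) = (1 15)(2 10)(4 7)(12 14)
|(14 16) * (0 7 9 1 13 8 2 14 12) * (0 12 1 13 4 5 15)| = 12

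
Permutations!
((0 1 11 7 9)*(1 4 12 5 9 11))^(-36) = (0 9 5 12 4)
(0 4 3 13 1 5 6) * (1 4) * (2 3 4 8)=(0 1 5 6)(2 3 13 8)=[1, 5, 3, 13, 4, 6, 0, 7, 2, 9, 10, 11, 12, 8]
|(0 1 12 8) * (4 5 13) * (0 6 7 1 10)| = |(0 10)(1 12 8 6 7)(4 5 13)| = 30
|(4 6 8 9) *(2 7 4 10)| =7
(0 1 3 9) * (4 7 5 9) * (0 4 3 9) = (0 1 9 4 7 5) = [1, 9, 2, 3, 7, 0, 6, 5, 8, 4]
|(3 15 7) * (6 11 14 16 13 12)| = 6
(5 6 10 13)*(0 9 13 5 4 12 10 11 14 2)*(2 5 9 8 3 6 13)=(0 8 3 6 11 14 5 13 4 12 10 9 2)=[8, 1, 0, 6, 12, 13, 11, 7, 3, 2, 9, 14, 10, 4, 5]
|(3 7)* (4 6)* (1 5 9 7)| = 10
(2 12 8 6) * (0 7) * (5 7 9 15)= [9, 1, 12, 3, 4, 7, 2, 0, 6, 15, 10, 11, 8, 13, 14, 5]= (0 9 15 5 7)(2 12 8 6)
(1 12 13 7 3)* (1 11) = (1 12 13 7 3 11) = [0, 12, 2, 11, 4, 5, 6, 3, 8, 9, 10, 1, 13, 7]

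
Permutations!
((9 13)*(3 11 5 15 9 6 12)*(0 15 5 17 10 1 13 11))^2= (0 9 17 1 6 3 15 11 10 13 12)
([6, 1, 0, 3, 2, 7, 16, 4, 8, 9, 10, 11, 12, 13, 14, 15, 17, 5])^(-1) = (0 2 4 7 5 17 16 6)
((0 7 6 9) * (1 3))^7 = ((0 7 6 9)(1 3))^7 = (0 9 6 7)(1 3)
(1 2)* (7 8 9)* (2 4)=(1 4 2)(7 8 9)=[0, 4, 1, 3, 2, 5, 6, 8, 9, 7]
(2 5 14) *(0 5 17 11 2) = (0 5 14)(2 17 11) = [5, 1, 17, 3, 4, 14, 6, 7, 8, 9, 10, 2, 12, 13, 0, 15, 16, 11]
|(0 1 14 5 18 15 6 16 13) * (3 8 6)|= 11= |(0 1 14 5 18 15 3 8 6 16 13)|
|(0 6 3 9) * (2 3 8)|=6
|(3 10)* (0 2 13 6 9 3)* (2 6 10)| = |(0 6 9 3 2 13 10)| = 7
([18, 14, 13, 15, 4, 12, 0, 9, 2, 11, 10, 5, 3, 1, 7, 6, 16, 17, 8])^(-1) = (0 6 15 3 12 5 11 9 7 14 1 13 2 8 18)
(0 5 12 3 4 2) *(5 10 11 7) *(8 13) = [10, 1, 0, 4, 2, 12, 6, 5, 13, 9, 11, 7, 3, 8] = (0 10 11 7 5 12 3 4 2)(8 13)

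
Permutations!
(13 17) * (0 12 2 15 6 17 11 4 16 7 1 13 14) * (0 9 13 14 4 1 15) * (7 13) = [12, 14, 0, 3, 16, 5, 17, 15, 8, 7, 10, 1, 2, 11, 9, 6, 13, 4] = (0 12 2)(1 14 9 7 15 6 17 4 16 13 11)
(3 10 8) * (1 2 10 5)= (1 2 10 8 3 5)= [0, 2, 10, 5, 4, 1, 6, 7, 3, 9, 8]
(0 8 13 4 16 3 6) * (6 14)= [8, 1, 2, 14, 16, 5, 0, 7, 13, 9, 10, 11, 12, 4, 6, 15, 3]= (0 8 13 4 16 3 14 6)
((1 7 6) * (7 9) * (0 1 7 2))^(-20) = (9)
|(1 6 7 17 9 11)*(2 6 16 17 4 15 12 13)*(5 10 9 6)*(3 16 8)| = 16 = |(1 8 3 16 17 6 7 4 15 12 13 2 5 10 9 11)|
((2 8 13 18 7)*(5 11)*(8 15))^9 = ((2 15 8 13 18 7)(5 11))^9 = (2 13)(5 11)(7 8)(15 18)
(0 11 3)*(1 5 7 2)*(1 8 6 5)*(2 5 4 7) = (0 11 3)(2 8 6 4 7 5) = [11, 1, 8, 0, 7, 2, 4, 5, 6, 9, 10, 3]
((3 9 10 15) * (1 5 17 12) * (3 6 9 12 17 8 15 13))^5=((17)(1 5 8 15 6 9 10 13 3 12))^5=(17)(1 9)(3 15)(5 10)(6 12)(8 13)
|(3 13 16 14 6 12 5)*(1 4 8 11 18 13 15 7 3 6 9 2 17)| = 33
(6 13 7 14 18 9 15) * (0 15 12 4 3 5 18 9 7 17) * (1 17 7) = [15, 17, 2, 5, 3, 18, 13, 14, 8, 12, 10, 11, 4, 7, 9, 6, 16, 0, 1] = (0 15 6 13 7 14 9 12 4 3 5 18 1 17)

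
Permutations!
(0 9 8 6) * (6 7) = [9, 1, 2, 3, 4, 5, 0, 6, 7, 8] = (0 9 8 7 6)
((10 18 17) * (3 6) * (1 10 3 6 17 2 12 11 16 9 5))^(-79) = (1 18 12 16 5 10 2 11 9)(3 17)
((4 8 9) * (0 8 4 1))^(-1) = (0 1 9 8)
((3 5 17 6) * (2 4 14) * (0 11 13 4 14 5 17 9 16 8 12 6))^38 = ((0 11 13 4 5 9 16 8 12 6 3 17)(2 14))^38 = (0 13 5 16 12 3)(4 9 8 6 17 11)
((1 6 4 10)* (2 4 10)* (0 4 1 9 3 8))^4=(0 6 8 1 3 2 9 4 10)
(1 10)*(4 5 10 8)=(1 8 4 5 10)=[0, 8, 2, 3, 5, 10, 6, 7, 4, 9, 1]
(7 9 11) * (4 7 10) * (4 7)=(7 9 11 10)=[0, 1, 2, 3, 4, 5, 6, 9, 8, 11, 7, 10]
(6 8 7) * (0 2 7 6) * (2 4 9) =(0 4 9 2 7)(6 8) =[4, 1, 7, 3, 9, 5, 8, 0, 6, 2]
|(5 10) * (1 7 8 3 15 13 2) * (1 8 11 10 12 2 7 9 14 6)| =20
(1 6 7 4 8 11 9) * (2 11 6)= (1 2 11 9)(4 8 6 7)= [0, 2, 11, 3, 8, 5, 7, 4, 6, 1, 10, 9]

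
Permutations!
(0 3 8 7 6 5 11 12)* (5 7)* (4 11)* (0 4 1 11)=(0 3 8 5 1 11 12 4)(6 7)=[3, 11, 2, 8, 0, 1, 7, 6, 5, 9, 10, 12, 4]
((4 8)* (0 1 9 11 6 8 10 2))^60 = (0 4 11)(1 10 6)(2 8 9)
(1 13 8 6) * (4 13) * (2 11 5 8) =(1 4 13 2 11 5 8 6) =[0, 4, 11, 3, 13, 8, 1, 7, 6, 9, 10, 5, 12, 2]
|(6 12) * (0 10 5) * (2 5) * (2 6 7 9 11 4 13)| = 11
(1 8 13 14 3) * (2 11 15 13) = [0, 8, 11, 1, 4, 5, 6, 7, 2, 9, 10, 15, 12, 14, 3, 13] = (1 8 2 11 15 13 14 3)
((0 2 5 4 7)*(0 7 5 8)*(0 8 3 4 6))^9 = ((8)(0 2 3 4 5 6))^9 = (8)(0 4)(2 5)(3 6)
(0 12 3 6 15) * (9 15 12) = (0 9 15)(3 6 12) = [9, 1, 2, 6, 4, 5, 12, 7, 8, 15, 10, 11, 3, 13, 14, 0]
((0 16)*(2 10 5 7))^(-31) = (0 16)(2 10 5 7) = ((0 16)(2 10 5 7))^(-31)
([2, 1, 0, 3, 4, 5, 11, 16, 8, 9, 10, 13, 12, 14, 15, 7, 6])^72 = [0, 1, 2, 3, 4, 5, 13, 6, 8, 9, 10, 14, 12, 15, 7, 16, 11]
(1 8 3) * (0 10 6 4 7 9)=[10, 8, 2, 1, 7, 5, 4, 9, 3, 0, 6]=(0 10 6 4 7 9)(1 8 3)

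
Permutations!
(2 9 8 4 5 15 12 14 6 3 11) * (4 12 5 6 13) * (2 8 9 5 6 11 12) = (2 5 15 6 3 12 14 13 4 11 8) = [0, 1, 5, 12, 11, 15, 3, 7, 2, 9, 10, 8, 14, 4, 13, 6]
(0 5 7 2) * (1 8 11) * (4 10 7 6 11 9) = (0 5 6 11 1 8 9 4 10 7 2) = [5, 8, 0, 3, 10, 6, 11, 2, 9, 4, 7, 1]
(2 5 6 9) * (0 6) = (0 6 9 2 5) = [6, 1, 5, 3, 4, 0, 9, 7, 8, 2]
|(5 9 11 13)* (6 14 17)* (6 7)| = |(5 9 11 13)(6 14 17 7)| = 4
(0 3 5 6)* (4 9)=(0 3 5 6)(4 9)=[3, 1, 2, 5, 9, 6, 0, 7, 8, 4]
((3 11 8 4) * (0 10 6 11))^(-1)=((0 10 6 11 8 4 3))^(-1)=(0 3 4 8 11 6 10)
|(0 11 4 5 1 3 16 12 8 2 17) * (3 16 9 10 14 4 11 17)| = 22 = |(0 17)(1 16 12 8 2 3 9 10 14 4 5)|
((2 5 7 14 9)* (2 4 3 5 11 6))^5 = (2 6 11)(3 4 9 14 7 5)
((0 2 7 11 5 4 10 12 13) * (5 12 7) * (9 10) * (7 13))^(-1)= (0 13 10 9 4 5 2)(7 12 11)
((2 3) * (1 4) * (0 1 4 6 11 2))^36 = (11)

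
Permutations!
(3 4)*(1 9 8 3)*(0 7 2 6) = [7, 9, 6, 4, 1, 5, 0, 2, 3, 8] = (0 7 2 6)(1 9 8 3 4)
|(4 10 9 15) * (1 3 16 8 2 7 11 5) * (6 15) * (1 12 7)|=20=|(1 3 16 8 2)(4 10 9 6 15)(5 12 7 11)|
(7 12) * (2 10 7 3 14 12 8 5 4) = (2 10 7 8 5 4)(3 14 12) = [0, 1, 10, 14, 2, 4, 6, 8, 5, 9, 7, 11, 3, 13, 12]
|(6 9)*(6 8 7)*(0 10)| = 4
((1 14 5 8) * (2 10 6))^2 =(1 5)(2 6 10)(8 14)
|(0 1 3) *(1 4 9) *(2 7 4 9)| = 12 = |(0 9 1 3)(2 7 4)|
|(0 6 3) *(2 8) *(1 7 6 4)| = |(0 4 1 7 6 3)(2 8)| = 6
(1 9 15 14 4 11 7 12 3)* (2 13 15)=(1 9 2 13 15 14 4 11 7 12 3)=[0, 9, 13, 1, 11, 5, 6, 12, 8, 2, 10, 7, 3, 15, 4, 14]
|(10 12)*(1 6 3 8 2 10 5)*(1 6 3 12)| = |(1 3 8 2 10)(5 6 12)| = 15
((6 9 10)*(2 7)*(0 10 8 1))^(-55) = (0 1 8 9 6 10)(2 7)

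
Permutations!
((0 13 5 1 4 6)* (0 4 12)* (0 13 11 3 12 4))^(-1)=(0 6 4 1 5 13 12 3 11)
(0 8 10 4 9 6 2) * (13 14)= (0 8 10 4 9 6 2)(13 14)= [8, 1, 0, 3, 9, 5, 2, 7, 10, 6, 4, 11, 12, 14, 13]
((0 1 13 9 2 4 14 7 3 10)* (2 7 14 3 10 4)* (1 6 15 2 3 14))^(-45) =((0 6 15 2 3 4 14 1 13 9 7 10))^(-45) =(0 2 14 9)(1 7 6 3)(4 13 10 15)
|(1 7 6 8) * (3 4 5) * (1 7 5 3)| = |(1 5)(3 4)(6 8 7)| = 6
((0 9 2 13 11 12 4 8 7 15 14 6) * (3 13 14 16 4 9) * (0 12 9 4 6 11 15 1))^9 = ((0 3 13 15 16 6 12 4 8 7 1)(2 14 11 9))^9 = (0 7 4 6 15 3 1 8 12 16 13)(2 14 11 9)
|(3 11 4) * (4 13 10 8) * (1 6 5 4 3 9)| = |(1 6 5 4 9)(3 11 13 10 8)| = 5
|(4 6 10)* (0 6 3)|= 5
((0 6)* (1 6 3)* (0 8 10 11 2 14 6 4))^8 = (2 6 10)(8 11 14)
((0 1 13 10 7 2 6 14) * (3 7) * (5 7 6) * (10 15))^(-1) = (0 14 6 3 10 15 13 1)(2 7 5)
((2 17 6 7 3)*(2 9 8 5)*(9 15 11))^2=((2 17 6 7 3 15 11 9 8 5))^2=(2 6 3 11 8)(5 17 7 15 9)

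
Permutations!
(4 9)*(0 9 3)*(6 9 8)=(0 8 6 9 4 3)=[8, 1, 2, 0, 3, 5, 9, 7, 6, 4]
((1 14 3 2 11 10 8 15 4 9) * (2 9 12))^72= ((1 14 3 9)(2 11 10 8 15 4 12))^72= (2 10 15 12 11 8 4)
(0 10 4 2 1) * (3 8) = (0 10 4 2 1)(3 8) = [10, 0, 1, 8, 2, 5, 6, 7, 3, 9, 4]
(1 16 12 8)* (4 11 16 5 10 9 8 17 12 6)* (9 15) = [0, 5, 2, 3, 11, 10, 4, 7, 1, 8, 15, 16, 17, 13, 14, 9, 6, 12] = (1 5 10 15 9 8)(4 11 16 6)(12 17)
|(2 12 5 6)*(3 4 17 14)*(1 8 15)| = |(1 8 15)(2 12 5 6)(3 4 17 14)| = 12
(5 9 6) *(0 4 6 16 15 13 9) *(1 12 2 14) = (0 4 6 5)(1 12 2 14)(9 16 15 13) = [4, 12, 14, 3, 6, 0, 5, 7, 8, 16, 10, 11, 2, 9, 1, 13, 15]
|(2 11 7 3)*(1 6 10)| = 12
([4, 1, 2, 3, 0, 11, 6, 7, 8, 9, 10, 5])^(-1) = [4, 1, 2, 3, 0, 11, 6, 7, 8, 9, 10, 5]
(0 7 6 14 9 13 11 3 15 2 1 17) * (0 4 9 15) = (0 7 6 14 15 2 1 17 4 9 13 11 3) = [7, 17, 1, 0, 9, 5, 14, 6, 8, 13, 10, 3, 12, 11, 15, 2, 16, 4]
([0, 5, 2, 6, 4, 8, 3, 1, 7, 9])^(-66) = (9)(1 8)(5 7)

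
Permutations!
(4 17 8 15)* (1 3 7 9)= (1 3 7 9)(4 17 8 15)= [0, 3, 2, 7, 17, 5, 6, 9, 15, 1, 10, 11, 12, 13, 14, 4, 16, 8]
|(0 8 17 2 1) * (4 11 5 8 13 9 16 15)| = 12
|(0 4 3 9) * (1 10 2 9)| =7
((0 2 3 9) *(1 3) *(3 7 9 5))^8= ((0 2 1 7 9)(3 5))^8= (0 7 2 9 1)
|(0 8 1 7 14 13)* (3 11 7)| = 8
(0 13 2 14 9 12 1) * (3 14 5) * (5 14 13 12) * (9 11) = (0 12 1)(2 14 11 9 5 3 13) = [12, 0, 14, 13, 4, 3, 6, 7, 8, 5, 10, 9, 1, 2, 11]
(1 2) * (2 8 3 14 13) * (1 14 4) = (1 8 3 4)(2 14 13) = [0, 8, 14, 4, 1, 5, 6, 7, 3, 9, 10, 11, 12, 2, 13]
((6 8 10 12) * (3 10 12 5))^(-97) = ((3 10 5)(6 8 12))^(-97) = (3 5 10)(6 12 8)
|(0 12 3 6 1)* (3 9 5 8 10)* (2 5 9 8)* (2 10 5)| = |(0 12 8 5 10 3 6 1)| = 8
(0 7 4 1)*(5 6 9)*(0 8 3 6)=[7, 8, 2, 6, 1, 0, 9, 4, 3, 5]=(0 7 4 1 8 3 6 9 5)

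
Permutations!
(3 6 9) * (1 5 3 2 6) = (1 5 3)(2 6 9) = [0, 5, 6, 1, 4, 3, 9, 7, 8, 2]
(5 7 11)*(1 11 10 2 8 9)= (1 11 5 7 10 2 8 9)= [0, 11, 8, 3, 4, 7, 6, 10, 9, 1, 2, 5]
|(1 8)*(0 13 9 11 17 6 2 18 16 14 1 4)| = 13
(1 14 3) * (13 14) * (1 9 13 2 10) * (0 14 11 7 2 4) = (0 14 3 9 13 11 7 2 10 1 4) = [14, 4, 10, 9, 0, 5, 6, 2, 8, 13, 1, 7, 12, 11, 3]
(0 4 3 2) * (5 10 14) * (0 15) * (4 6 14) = (0 6 14 5 10 4 3 2 15) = [6, 1, 15, 2, 3, 10, 14, 7, 8, 9, 4, 11, 12, 13, 5, 0]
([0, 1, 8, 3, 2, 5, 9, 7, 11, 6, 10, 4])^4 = (11)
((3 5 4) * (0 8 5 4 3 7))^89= (0 7 4 3 5 8)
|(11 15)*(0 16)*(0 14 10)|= 4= |(0 16 14 10)(11 15)|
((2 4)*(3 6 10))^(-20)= (3 6 10)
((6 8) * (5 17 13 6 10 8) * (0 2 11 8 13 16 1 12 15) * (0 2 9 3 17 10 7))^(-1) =((0 9 3 17 16 1 12 15 2 11 8 7)(5 10 13 6))^(-1) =(0 7 8 11 2 15 12 1 16 17 3 9)(5 6 13 10)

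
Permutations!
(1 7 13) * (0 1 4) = [1, 7, 2, 3, 0, 5, 6, 13, 8, 9, 10, 11, 12, 4] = (0 1 7 13 4)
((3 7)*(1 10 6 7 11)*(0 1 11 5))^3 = ((11)(0 1 10 6 7 3 5))^3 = (11)(0 6 5 10 3 1 7)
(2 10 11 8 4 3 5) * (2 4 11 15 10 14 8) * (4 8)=(2 14 4 3 5 8 11)(10 15)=[0, 1, 14, 5, 3, 8, 6, 7, 11, 9, 15, 2, 12, 13, 4, 10]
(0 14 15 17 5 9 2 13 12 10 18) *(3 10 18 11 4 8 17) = (0 14 15 3 10 11 4 8 17 5 9 2 13 12 18) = [14, 1, 13, 10, 8, 9, 6, 7, 17, 2, 11, 4, 18, 12, 15, 3, 16, 5, 0]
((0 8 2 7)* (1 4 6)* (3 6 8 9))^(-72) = (9)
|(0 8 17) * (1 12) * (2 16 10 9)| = |(0 8 17)(1 12)(2 16 10 9)| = 12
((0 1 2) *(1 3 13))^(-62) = (0 1 3 2 13)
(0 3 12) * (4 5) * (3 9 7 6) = [9, 1, 2, 12, 5, 4, 3, 6, 8, 7, 10, 11, 0] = (0 9 7 6 3 12)(4 5)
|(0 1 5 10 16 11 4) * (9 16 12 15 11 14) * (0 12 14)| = 28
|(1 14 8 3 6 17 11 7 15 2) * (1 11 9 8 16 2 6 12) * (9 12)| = |(1 14 16 2 11 7 15 6 17 12)(3 9 8)| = 30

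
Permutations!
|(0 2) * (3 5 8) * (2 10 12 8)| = |(0 10 12 8 3 5 2)| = 7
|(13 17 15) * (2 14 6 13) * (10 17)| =7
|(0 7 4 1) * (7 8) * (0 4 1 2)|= |(0 8 7 1 4 2)|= 6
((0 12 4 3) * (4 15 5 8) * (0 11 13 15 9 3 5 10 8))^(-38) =((0 12 9 3 11 13 15 10 8 4 5))^(-38) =(0 15 12 10 9 8 3 4 11 5 13)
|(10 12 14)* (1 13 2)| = 3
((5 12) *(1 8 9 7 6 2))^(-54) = ((1 8 9 7 6 2)(5 12))^(-54) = (12)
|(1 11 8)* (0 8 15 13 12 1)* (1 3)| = 6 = |(0 8)(1 11 15 13 12 3)|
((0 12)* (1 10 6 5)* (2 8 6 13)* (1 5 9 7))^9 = ((0 12)(1 10 13 2 8 6 9 7))^9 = (0 12)(1 10 13 2 8 6 9 7)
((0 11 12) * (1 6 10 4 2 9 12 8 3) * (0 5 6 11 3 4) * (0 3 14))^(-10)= ((0 14)(1 11 8 4 2 9 12 5 6 10 3))^(-10)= (14)(1 11 8 4 2 9 12 5 6 10 3)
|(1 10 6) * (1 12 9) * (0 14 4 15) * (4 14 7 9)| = 9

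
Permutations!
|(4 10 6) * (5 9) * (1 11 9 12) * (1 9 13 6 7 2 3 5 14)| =13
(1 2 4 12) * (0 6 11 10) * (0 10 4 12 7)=[6, 2, 12, 3, 7, 5, 11, 0, 8, 9, 10, 4, 1]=(0 6 11 4 7)(1 2 12)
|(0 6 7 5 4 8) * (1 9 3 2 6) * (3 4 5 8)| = 9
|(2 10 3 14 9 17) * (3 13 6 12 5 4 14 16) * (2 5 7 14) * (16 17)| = 13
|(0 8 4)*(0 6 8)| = |(4 6 8)| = 3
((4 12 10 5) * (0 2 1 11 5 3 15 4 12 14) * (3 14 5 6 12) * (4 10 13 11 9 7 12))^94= (0 7 6 15 2 12 4 10 1 13 5 14 9 11 3)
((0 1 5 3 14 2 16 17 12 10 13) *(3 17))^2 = (0 5 12 13 1 17 10)(2 3)(14 16)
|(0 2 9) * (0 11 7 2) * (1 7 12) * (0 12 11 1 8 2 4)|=|(0 12 8 2 9 1 7 4)|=8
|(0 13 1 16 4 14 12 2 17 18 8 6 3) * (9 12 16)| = |(0 13 1 9 12 2 17 18 8 6 3)(4 14 16)| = 33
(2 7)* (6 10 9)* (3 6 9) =(2 7)(3 6 10) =[0, 1, 7, 6, 4, 5, 10, 2, 8, 9, 3]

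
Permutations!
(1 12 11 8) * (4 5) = (1 12 11 8)(4 5) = [0, 12, 2, 3, 5, 4, 6, 7, 1, 9, 10, 8, 11]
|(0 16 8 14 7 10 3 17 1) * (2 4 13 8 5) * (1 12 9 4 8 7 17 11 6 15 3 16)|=12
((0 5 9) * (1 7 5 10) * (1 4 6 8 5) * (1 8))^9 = (10)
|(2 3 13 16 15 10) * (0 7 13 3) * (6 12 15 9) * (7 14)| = |(0 14 7 13 16 9 6 12 15 10 2)| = 11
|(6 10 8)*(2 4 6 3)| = |(2 4 6 10 8 3)| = 6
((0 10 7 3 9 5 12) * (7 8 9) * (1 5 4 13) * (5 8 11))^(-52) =(0 5 10 12 11)(1 4 8 13 9)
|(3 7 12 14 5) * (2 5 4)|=7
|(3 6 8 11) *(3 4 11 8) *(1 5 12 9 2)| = |(1 5 12 9 2)(3 6)(4 11)| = 10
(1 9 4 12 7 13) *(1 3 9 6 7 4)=(1 6 7 13 3 9)(4 12)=[0, 6, 2, 9, 12, 5, 7, 13, 8, 1, 10, 11, 4, 3]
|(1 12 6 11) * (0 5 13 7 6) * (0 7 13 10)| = |(13)(0 5 10)(1 12 7 6 11)| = 15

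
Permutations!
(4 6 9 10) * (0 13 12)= (0 13 12)(4 6 9 10)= [13, 1, 2, 3, 6, 5, 9, 7, 8, 10, 4, 11, 0, 12]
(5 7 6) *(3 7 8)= [0, 1, 2, 7, 4, 8, 5, 6, 3]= (3 7 6 5 8)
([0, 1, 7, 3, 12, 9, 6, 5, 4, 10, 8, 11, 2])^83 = [0, 1, 9, 3, 7, 8, 6, 10, 2, 4, 12, 11, 5]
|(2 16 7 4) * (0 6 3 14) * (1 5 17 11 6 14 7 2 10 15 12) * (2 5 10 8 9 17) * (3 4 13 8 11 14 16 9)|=84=|(0 16 5 2 9 17 14)(1 10 15 12)(3 7 13 8)(4 11 6)|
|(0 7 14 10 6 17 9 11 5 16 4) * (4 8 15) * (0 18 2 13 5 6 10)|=24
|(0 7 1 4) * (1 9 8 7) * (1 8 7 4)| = 6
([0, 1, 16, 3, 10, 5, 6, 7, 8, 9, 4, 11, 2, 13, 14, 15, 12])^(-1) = (2 12 16)(4 10)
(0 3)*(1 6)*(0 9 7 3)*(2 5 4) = [0, 6, 5, 9, 2, 4, 1, 3, 8, 7] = (1 6)(2 5 4)(3 9 7)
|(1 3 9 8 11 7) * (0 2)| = 6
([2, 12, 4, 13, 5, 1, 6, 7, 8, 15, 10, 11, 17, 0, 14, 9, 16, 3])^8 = (0 13 3 17 12 1 5 4 2)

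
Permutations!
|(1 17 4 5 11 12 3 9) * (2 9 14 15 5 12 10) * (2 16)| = 13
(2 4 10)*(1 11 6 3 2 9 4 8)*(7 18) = (1 11 6 3 2 8)(4 10 9)(7 18) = [0, 11, 8, 2, 10, 5, 3, 18, 1, 4, 9, 6, 12, 13, 14, 15, 16, 17, 7]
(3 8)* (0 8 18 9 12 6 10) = (0 8 3 18 9 12 6 10) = [8, 1, 2, 18, 4, 5, 10, 7, 3, 12, 0, 11, 6, 13, 14, 15, 16, 17, 9]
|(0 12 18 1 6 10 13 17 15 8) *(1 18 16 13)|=|(18)(0 12 16 13 17 15 8)(1 6 10)|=21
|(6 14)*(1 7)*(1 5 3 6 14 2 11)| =|(14)(1 7 5 3 6 2 11)| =7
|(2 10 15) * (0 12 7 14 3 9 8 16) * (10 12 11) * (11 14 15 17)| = |(0 14 3 9 8 16)(2 12 7 15)(10 17 11)| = 12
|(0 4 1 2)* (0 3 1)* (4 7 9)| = |(0 7 9 4)(1 2 3)| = 12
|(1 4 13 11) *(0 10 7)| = 12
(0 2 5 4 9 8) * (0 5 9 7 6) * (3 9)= (0 2 3 9 8 5 4 7 6)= [2, 1, 3, 9, 7, 4, 0, 6, 5, 8]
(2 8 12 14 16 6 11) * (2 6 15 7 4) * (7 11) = (2 8 12 14 16 15 11 6 7 4) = [0, 1, 8, 3, 2, 5, 7, 4, 12, 9, 10, 6, 14, 13, 16, 11, 15]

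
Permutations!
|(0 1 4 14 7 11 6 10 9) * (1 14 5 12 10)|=|(0 14 7 11 6 1 4 5 12 10 9)|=11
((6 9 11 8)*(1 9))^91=((1 9 11 8 6))^91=(1 9 11 8 6)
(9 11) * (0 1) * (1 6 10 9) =(0 6 10 9 11 1) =[6, 0, 2, 3, 4, 5, 10, 7, 8, 11, 9, 1]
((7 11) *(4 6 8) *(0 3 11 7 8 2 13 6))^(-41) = (0 4 8 11 3)(2 13 6)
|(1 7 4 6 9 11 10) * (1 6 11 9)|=|(1 7 4 11 10 6)|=6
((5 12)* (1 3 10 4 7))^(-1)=((1 3 10 4 7)(5 12))^(-1)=(1 7 4 10 3)(5 12)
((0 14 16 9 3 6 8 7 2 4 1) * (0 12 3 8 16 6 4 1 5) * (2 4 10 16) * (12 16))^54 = ((0 14 6 2 1 16 9 8 7 4 5)(3 10 12))^54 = (0 5 4 7 8 9 16 1 2 6 14)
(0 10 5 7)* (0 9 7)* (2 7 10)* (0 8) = (0 2 7 9 10 5 8) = [2, 1, 7, 3, 4, 8, 6, 9, 0, 10, 5]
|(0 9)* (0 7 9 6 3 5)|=|(0 6 3 5)(7 9)|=4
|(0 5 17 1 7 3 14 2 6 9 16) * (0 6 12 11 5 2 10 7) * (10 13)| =105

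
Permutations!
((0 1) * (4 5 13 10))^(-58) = ((0 1)(4 5 13 10))^(-58) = (4 13)(5 10)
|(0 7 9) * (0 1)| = 4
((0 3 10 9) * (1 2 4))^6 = ((0 3 10 9)(1 2 4))^6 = (0 10)(3 9)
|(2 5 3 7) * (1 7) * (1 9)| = 6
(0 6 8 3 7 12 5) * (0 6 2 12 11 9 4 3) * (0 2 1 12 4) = (0 1 12 5 6 8 2 4 3 7 11 9) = [1, 12, 4, 7, 3, 6, 8, 11, 2, 0, 10, 9, 5]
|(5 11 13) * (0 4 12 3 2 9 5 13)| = |(13)(0 4 12 3 2 9 5 11)| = 8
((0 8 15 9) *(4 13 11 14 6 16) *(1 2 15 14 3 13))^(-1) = ((0 8 14 6 16 4 1 2 15 9)(3 13 11))^(-1) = (0 9 15 2 1 4 16 6 14 8)(3 11 13)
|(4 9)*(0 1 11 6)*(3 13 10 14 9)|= 12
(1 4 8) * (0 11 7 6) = [11, 4, 2, 3, 8, 5, 0, 6, 1, 9, 10, 7] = (0 11 7 6)(1 4 8)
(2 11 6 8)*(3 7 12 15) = [0, 1, 11, 7, 4, 5, 8, 12, 2, 9, 10, 6, 15, 13, 14, 3] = (2 11 6 8)(3 7 12 15)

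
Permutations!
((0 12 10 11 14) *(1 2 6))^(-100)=(14)(1 6 2)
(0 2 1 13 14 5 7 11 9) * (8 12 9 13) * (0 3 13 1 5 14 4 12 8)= (14)(0 2 5 7 11 1)(3 13 4 12 9)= [2, 0, 5, 13, 12, 7, 6, 11, 8, 3, 10, 1, 9, 4, 14]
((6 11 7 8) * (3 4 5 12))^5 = (3 4 5 12)(6 11 7 8)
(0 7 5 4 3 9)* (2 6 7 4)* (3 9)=(0 4 9)(2 6 7 5)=[4, 1, 6, 3, 9, 2, 7, 5, 8, 0]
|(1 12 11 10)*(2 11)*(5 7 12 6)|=8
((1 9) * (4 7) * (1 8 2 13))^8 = ((1 9 8 2 13)(4 7))^8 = (1 2 9 13 8)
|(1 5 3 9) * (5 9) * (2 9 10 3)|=6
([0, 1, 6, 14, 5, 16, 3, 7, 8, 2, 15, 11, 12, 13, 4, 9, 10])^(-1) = (2 9 15 10 16 5 4 14 3 6)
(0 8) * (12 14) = (0 8)(12 14) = [8, 1, 2, 3, 4, 5, 6, 7, 0, 9, 10, 11, 14, 13, 12]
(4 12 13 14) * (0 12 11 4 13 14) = (0 12 14 13)(4 11) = [12, 1, 2, 3, 11, 5, 6, 7, 8, 9, 10, 4, 14, 0, 13]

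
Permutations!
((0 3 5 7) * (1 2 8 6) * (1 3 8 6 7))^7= ((0 8 7)(1 2 6 3 5))^7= (0 8 7)(1 6 5 2 3)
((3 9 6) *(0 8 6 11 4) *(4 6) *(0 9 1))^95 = (0 1 3 6 11 9 4 8)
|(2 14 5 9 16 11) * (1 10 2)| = 8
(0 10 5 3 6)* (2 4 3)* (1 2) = (0 10 5 1 2 4 3 6) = [10, 2, 4, 6, 3, 1, 0, 7, 8, 9, 5]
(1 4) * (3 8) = (1 4)(3 8) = [0, 4, 2, 8, 1, 5, 6, 7, 3]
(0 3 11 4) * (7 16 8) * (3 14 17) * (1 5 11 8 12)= (0 14 17 3 8 7 16 12 1 5 11 4)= [14, 5, 2, 8, 0, 11, 6, 16, 7, 9, 10, 4, 1, 13, 17, 15, 12, 3]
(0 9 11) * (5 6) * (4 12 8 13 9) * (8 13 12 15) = (0 4 15 8 12 13 9 11)(5 6) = [4, 1, 2, 3, 15, 6, 5, 7, 12, 11, 10, 0, 13, 9, 14, 8]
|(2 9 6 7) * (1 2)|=|(1 2 9 6 7)|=5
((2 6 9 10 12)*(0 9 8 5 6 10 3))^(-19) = ((0 9 3)(2 10 12)(5 6 8))^(-19) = (0 3 9)(2 12 10)(5 8 6)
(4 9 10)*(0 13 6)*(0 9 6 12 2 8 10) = (0 13 12 2 8 10 4 6 9) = [13, 1, 8, 3, 6, 5, 9, 7, 10, 0, 4, 11, 2, 12]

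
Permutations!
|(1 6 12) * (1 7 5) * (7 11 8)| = 7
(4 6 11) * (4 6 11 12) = (4 11 6 12) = [0, 1, 2, 3, 11, 5, 12, 7, 8, 9, 10, 6, 4]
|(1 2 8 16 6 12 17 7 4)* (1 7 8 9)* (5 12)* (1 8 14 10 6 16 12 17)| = 10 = |(1 2 9 8 12)(4 7)(5 17 14 10 6)|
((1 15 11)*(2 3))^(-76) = ((1 15 11)(2 3))^(-76) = (1 11 15)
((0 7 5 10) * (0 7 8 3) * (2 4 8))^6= (10)(0 2 4 8 3)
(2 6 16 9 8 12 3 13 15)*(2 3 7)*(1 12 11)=[0, 12, 6, 13, 4, 5, 16, 2, 11, 8, 10, 1, 7, 15, 14, 3, 9]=(1 12 7 2 6 16 9 8 11)(3 13 15)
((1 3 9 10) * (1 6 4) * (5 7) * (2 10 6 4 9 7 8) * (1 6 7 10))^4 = (1 6 8 10 7)(2 4 5 3 9)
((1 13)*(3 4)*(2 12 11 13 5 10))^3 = ((1 5 10 2 12 11 13)(3 4))^3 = (1 2 13 10 11 5 12)(3 4)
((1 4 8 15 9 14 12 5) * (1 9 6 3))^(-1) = (1 3 6 15 8 4)(5 12 14 9)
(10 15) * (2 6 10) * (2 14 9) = [0, 1, 6, 3, 4, 5, 10, 7, 8, 2, 15, 11, 12, 13, 9, 14] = (2 6 10 15 14 9)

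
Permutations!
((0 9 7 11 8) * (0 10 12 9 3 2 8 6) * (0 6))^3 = (0 8 9)(2 12 11)(3 10 7)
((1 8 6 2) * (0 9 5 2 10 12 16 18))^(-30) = ((0 9 5 2 1 8 6 10 12 16 18))^(-30) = (0 2 6 16 9 1 10 18 5 8 12)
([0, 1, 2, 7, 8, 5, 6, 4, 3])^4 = [0, 1, 2, 3, 4, 5, 6, 7, 8]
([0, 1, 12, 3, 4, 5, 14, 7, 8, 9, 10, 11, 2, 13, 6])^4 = (14)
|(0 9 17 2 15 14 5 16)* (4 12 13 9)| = 11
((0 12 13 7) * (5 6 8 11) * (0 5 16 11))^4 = (16)(0 5 12 6 13 8 7)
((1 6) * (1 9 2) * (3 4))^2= ((1 6 9 2)(3 4))^2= (1 9)(2 6)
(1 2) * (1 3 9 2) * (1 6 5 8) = (1 6 5 8)(2 3 9) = [0, 6, 3, 9, 4, 8, 5, 7, 1, 2]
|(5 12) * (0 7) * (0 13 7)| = 2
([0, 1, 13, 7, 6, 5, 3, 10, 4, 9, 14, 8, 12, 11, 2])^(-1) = (2 14 10 7 3 6 4 8 11 13)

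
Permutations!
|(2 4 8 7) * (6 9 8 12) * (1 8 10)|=|(1 8 7 2 4 12 6 9 10)|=9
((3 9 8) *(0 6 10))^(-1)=(0 10 6)(3 8 9)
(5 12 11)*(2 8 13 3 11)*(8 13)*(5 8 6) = [0, 1, 13, 11, 4, 12, 5, 7, 6, 9, 10, 8, 2, 3] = (2 13 3 11 8 6 5 12)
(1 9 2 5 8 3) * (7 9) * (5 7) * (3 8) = (1 5 3)(2 7 9) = [0, 5, 7, 1, 4, 3, 6, 9, 8, 2]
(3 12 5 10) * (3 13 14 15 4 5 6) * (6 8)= [0, 1, 2, 12, 5, 10, 3, 7, 6, 9, 13, 11, 8, 14, 15, 4]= (3 12 8 6)(4 5 10 13 14 15)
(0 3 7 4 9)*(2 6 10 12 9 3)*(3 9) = [2, 1, 6, 7, 9, 5, 10, 4, 8, 0, 12, 11, 3] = (0 2 6 10 12 3 7 4 9)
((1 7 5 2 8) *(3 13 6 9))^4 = (13)(1 8 2 5 7)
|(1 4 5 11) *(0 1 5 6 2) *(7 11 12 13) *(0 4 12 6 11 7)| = |(0 1 12 13)(2 4 11 5 6)| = 20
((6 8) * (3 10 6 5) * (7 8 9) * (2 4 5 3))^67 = ((2 4 5)(3 10 6 9 7 8))^67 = (2 4 5)(3 10 6 9 7 8)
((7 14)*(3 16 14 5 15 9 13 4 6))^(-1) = ((3 16 14 7 5 15 9 13 4 6))^(-1) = (3 6 4 13 9 15 5 7 14 16)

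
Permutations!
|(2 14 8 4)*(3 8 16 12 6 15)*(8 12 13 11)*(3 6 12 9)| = |(2 14 16 13 11 8 4)(3 9)(6 15)| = 14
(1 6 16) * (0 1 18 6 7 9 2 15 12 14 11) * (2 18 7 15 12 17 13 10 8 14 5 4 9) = (0 1 15 17 13 10 8 14 11)(2 12 5 4 9 18 6 16 7) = [1, 15, 12, 3, 9, 4, 16, 2, 14, 18, 8, 0, 5, 10, 11, 17, 7, 13, 6]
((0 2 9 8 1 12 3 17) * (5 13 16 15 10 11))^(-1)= ((0 2 9 8 1 12 3 17)(5 13 16 15 10 11))^(-1)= (0 17 3 12 1 8 9 2)(5 11 10 15 16 13)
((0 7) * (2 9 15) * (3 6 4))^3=((0 7)(2 9 15)(3 6 4))^3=(15)(0 7)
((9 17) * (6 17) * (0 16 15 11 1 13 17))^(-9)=(17)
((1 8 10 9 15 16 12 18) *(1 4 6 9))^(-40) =(1 10 8)(4 9 16 18 6 15 12)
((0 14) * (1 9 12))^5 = (0 14)(1 12 9)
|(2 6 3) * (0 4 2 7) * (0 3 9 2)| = 6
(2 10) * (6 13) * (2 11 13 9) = (2 10 11 13 6 9) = [0, 1, 10, 3, 4, 5, 9, 7, 8, 2, 11, 13, 12, 6]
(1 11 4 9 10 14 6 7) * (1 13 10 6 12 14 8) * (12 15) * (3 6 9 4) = (1 11 3 6 7 13 10 8)(12 14 15) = [0, 11, 2, 6, 4, 5, 7, 13, 1, 9, 8, 3, 14, 10, 15, 12]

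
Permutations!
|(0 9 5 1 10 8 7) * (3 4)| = |(0 9 5 1 10 8 7)(3 4)| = 14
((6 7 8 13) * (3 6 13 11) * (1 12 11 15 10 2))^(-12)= ((1 12 11 3 6 7 8 15 10 2))^(-12)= (1 10 8 6 11)(2 15 7 3 12)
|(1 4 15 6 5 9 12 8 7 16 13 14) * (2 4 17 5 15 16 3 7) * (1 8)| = 30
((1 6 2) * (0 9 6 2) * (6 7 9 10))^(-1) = (0 6 10)(1 2)(7 9)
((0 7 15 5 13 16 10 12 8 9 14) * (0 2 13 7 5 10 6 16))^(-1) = (0 13 2 14 9 8 12 10 15 7 5)(6 16)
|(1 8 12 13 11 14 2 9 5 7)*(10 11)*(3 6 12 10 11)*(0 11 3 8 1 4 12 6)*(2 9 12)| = 22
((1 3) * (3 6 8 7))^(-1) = (1 3 7 8 6) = ((1 6 8 7 3))^(-1)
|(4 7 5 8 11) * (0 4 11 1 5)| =3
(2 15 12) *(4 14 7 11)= (2 15 12)(4 14 7 11)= [0, 1, 15, 3, 14, 5, 6, 11, 8, 9, 10, 4, 2, 13, 7, 12]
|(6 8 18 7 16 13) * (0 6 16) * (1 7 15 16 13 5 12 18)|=5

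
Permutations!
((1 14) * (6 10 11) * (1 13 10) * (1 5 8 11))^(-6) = (1 13)(5 11)(6 8)(10 14)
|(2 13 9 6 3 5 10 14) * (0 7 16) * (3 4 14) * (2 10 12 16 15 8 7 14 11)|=42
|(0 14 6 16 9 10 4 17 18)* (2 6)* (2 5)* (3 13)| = |(0 14 5 2 6 16 9 10 4 17 18)(3 13)| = 22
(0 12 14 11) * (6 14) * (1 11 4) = (0 12 6 14 4 1 11) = [12, 11, 2, 3, 1, 5, 14, 7, 8, 9, 10, 0, 6, 13, 4]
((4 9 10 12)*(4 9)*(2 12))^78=((2 12 9 10))^78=(2 9)(10 12)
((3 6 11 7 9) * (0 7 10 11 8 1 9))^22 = (11)(1 3 8 9 6)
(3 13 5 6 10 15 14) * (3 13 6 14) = (3 6 10 15)(5 14 13) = [0, 1, 2, 6, 4, 14, 10, 7, 8, 9, 15, 11, 12, 5, 13, 3]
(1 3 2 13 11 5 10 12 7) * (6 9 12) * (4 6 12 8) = (1 3 2 13 11 5 10 12 7)(4 6 9 8) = [0, 3, 13, 2, 6, 10, 9, 1, 4, 8, 12, 5, 7, 11]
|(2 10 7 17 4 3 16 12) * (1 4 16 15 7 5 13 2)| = 8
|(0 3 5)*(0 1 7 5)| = |(0 3)(1 7 5)| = 6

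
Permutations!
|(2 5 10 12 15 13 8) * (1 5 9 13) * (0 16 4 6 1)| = 36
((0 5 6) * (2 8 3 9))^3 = (2 9 3 8)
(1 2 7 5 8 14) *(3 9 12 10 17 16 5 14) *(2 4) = [0, 4, 7, 9, 2, 8, 6, 14, 3, 12, 17, 11, 10, 13, 1, 15, 5, 16] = (1 4 2 7 14)(3 9 12 10 17 16 5 8)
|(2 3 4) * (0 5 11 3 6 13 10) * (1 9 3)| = |(0 5 11 1 9 3 4 2 6 13 10)| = 11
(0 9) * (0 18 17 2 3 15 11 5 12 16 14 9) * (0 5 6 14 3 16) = (0 5 12)(2 16 3 15 11 6 14 9 18 17) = [5, 1, 16, 15, 4, 12, 14, 7, 8, 18, 10, 6, 0, 13, 9, 11, 3, 2, 17]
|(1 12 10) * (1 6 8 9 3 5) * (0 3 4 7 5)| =|(0 3)(1 12 10 6 8 9 4 7 5)| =18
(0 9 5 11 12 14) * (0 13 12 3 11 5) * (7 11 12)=[9, 1, 2, 12, 4, 5, 6, 11, 8, 0, 10, 3, 14, 7, 13]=(0 9)(3 12 14 13 7 11)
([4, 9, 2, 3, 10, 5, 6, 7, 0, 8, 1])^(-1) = [8, 10, 2, 3, 0, 5, 6, 7, 9, 1, 4]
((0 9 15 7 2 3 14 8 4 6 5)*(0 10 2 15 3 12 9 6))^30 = (15)(0 14 12 5 4 3 2 6 8 9 10)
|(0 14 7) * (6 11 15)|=|(0 14 7)(6 11 15)|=3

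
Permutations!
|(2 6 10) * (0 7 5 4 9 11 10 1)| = |(0 7 5 4 9 11 10 2 6 1)| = 10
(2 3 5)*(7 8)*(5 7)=(2 3 7 8 5)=[0, 1, 3, 7, 4, 2, 6, 8, 5]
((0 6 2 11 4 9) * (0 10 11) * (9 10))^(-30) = (11)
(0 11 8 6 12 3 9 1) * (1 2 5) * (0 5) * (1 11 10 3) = (0 10 3 9 2)(1 5 11 8 6 12) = [10, 5, 0, 9, 4, 11, 12, 7, 6, 2, 3, 8, 1]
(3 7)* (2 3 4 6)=[0, 1, 3, 7, 6, 5, 2, 4]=(2 3 7 4 6)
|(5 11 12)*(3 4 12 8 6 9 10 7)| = 10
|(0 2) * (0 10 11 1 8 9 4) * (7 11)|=|(0 2 10 7 11 1 8 9 4)|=9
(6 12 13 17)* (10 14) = (6 12 13 17)(10 14) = [0, 1, 2, 3, 4, 5, 12, 7, 8, 9, 14, 11, 13, 17, 10, 15, 16, 6]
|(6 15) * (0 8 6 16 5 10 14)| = 8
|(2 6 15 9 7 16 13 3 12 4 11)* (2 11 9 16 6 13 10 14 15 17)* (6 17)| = 8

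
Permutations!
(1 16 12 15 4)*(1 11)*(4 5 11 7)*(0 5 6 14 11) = (0 5)(1 16 12 15 6 14 11)(4 7) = [5, 16, 2, 3, 7, 0, 14, 4, 8, 9, 10, 1, 15, 13, 11, 6, 12]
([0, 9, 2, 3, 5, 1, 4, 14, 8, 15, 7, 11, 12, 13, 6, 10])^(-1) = (1 5 4 6 14 7 10 15 9)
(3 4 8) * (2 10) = (2 10)(3 4 8) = [0, 1, 10, 4, 8, 5, 6, 7, 3, 9, 2]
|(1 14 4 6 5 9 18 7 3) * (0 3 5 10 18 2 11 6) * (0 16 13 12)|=8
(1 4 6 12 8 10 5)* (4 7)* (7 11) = (1 11 7 4 6 12 8 10 5) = [0, 11, 2, 3, 6, 1, 12, 4, 10, 9, 5, 7, 8]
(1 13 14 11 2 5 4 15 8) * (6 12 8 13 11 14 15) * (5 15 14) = [0, 11, 15, 3, 6, 4, 12, 7, 1, 9, 10, 2, 8, 14, 5, 13] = (1 11 2 15 13 14 5 4 6 12 8)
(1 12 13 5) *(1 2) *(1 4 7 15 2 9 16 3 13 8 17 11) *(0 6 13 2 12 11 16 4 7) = (0 6 13 5 9 4)(1 11)(2 7 15 12 8 17 16 3) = [6, 11, 7, 2, 0, 9, 13, 15, 17, 4, 10, 1, 8, 5, 14, 12, 3, 16]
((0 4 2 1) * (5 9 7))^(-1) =(0 1 2 4)(5 7 9)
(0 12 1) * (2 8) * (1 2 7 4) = (0 12 2 8 7 4 1) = [12, 0, 8, 3, 1, 5, 6, 4, 7, 9, 10, 11, 2]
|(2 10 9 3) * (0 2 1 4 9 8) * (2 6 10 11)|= 4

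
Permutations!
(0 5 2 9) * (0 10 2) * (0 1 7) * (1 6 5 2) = (0 2 9 10 1 7)(5 6) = [2, 7, 9, 3, 4, 6, 5, 0, 8, 10, 1]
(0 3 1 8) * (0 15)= [3, 8, 2, 1, 4, 5, 6, 7, 15, 9, 10, 11, 12, 13, 14, 0]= (0 3 1 8 15)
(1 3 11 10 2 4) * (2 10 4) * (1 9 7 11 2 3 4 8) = [0, 4, 3, 2, 9, 5, 6, 11, 1, 7, 10, 8] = (1 4 9 7 11 8)(2 3)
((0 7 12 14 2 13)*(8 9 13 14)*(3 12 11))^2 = (14)(0 11 12 9)(3 8 13 7)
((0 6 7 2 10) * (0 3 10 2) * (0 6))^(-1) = ((3 10)(6 7))^(-1) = (3 10)(6 7)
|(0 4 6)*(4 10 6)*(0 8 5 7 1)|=7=|(0 10 6 8 5 7 1)|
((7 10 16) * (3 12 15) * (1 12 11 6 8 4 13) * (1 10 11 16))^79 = (1 6 15 4 16 10 11 12 8 3 13 7)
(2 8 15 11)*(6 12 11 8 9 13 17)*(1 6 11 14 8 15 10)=[0, 6, 9, 3, 4, 5, 12, 7, 10, 13, 1, 2, 14, 17, 8, 15, 16, 11]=(1 6 12 14 8 10)(2 9 13 17 11)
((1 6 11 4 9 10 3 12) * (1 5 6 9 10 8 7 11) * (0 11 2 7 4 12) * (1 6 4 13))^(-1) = (0 3 10 4 5 12 11)(1 13 8 9)(2 7)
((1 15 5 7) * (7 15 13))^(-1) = ((1 13 7)(5 15))^(-1) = (1 7 13)(5 15)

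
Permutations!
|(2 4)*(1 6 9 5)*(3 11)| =4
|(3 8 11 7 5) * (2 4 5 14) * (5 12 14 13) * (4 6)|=30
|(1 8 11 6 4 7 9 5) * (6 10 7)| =|(1 8 11 10 7 9 5)(4 6)| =14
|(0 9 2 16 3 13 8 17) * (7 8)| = |(0 9 2 16 3 13 7 8 17)| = 9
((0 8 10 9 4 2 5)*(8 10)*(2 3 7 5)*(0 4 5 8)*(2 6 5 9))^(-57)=((0 10 2 6 5 4 3 7 8))^(-57)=(0 3 6)(2 8 4)(5 10 7)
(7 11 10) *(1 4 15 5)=(1 4 15 5)(7 11 10)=[0, 4, 2, 3, 15, 1, 6, 11, 8, 9, 7, 10, 12, 13, 14, 5]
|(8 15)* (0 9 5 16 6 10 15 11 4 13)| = |(0 9 5 16 6 10 15 8 11 4 13)| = 11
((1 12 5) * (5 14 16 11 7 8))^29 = ((1 12 14 16 11 7 8 5))^29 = (1 7 14 5 11 12 8 16)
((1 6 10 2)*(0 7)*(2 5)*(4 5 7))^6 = ((0 4 5 2 1 6 10 7))^6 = (0 10 1 5)(2 4 7 6)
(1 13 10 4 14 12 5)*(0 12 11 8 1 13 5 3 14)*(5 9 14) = [12, 9, 2, 5, 0, 13, 6, 7, 1, 14, 4, 8, 3, 10, 11] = (0 12 3 5 13 10 4)(1 9 14 11 8)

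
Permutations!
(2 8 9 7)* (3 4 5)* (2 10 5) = (2 8 9 7 10 5 3 4) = [0, 1, 8, 4, 2, 3, 6, 10, 9, 7, 5]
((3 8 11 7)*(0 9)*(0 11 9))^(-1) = ((3 8 9 11 7))^(-1) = (3 7 11 9 8)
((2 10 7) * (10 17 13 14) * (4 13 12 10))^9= (2 7 10 12 17)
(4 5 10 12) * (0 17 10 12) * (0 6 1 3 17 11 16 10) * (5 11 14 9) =(0 14 9 5 12 4 11 16 10 6 1 3 17) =[14, 3, 2, 17, 11, 12, 1, 7, 8, 5, 6, 16, 4, 13, 9, 15, 10, 0]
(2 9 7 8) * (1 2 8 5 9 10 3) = [0, 2, 10, 1, 4, 9, 6, 5, 8, 7, 3] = (1 2 10 3)(5 9 7)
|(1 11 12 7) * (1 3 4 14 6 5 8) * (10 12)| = |(1 11 10 12 7 3 4 14 6 5 8)| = 11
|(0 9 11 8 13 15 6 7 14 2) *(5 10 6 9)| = 35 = |(0 5 10 6 7 14 2)(8 13 15 9 11)|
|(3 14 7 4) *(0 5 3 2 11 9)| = |(0 5 3 14 7 4 2 11 9)| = 9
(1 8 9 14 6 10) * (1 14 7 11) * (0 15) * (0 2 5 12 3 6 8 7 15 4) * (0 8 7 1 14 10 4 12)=(0 12 3 6 4 8 9 15 2 5)(7 11 14)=[12, 1, 5, 6, 8, 0, 4, 11, 9, 15, 10, 14, 3, 13, 7, 2]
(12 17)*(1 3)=[0, 3, 2, 1, 4, 5, 6, 7, 8, 9, 10, 11, 17, 13, 14, 15, 16, 12]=(1 3)(12 17)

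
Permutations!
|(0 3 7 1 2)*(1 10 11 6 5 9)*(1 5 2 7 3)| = |(0 1 7 10 11 6 2)(5 9)| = 14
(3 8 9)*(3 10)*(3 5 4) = (3 8 9 10 5 4) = [0, 1, 2, 8, 3, 4, 6, 7, 9, 10, 5]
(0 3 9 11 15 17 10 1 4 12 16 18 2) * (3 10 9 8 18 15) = [10, 4, 0, 8, 12, 5, 6, 7, 18, 11, 1, 3, 16, 13, 14, 17, 15, 9, 2] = (0 10 1 4 12 16 15 17 9 11 3 8 18 2)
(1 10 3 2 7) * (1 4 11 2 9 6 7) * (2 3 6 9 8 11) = (1 10 6 7 4 2)(3 8 11) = [0, 10, 1, 8, 2, 5, 7, 4, 11, 9, 6, 3]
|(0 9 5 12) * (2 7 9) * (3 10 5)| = 8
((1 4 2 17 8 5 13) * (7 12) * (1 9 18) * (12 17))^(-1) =(1 18 9 13 5 8 17 7 12 2 4)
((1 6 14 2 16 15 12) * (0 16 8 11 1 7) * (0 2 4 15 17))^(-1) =((0 16 17)(1 6 14 4 15 12 7 2 8 11))^(-1) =(0 17 16)(1 11 8 2 7 12 15 4 14 6)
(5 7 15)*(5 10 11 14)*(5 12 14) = (5 7 15 10 11)(12 14) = [0, 1, 2, 3, 4, 7, 6, 15, 8, 9, 11, 5, 14, 13, 12, 10]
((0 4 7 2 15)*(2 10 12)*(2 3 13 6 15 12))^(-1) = ((0 4 7 10 2 12 3 13 6 15))^(-1) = (0 15 6 13 3 12 2 10 7 4)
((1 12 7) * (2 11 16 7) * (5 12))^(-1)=((1 5 12 2 11 16 7))^(-1)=(1 7 16 11 2 12 5)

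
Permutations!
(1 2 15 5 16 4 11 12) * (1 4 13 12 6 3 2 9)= (1 9)(2 15 5 16 13 12 4 11 6 3)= [0, 9, 15, 2, 11, 16, 3, 7, 8, 1, 10, 6, 4, 12, 14, 5, 13]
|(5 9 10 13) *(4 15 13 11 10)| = 10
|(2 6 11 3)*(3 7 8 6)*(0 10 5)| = |(0 10 5)(2 3)(6 11 7 8)| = 12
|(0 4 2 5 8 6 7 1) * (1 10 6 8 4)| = 6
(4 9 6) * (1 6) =(1 6 4 9) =[0, 6, 2, 3, 9, 5, 4, 7, 8, 1]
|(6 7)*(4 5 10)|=6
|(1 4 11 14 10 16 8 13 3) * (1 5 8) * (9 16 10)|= 12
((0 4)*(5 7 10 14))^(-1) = (0 4)(5 14 10 7)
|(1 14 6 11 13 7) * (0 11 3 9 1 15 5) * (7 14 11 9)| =11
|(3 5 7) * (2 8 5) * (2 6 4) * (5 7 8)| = |(2 5 8 7 3 6 4)| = 7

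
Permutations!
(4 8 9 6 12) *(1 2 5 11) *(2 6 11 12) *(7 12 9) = (1 6 2 5 9 11)(4 8 7 12) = [0, 6, 5, 3, 8, 9, 2, 12, 7, 11, 10, 1, 4]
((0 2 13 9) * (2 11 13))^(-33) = (0 9 13 11)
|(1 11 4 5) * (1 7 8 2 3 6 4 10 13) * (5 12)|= 8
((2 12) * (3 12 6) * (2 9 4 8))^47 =((2 6 3 12 9 4 8))^47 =(2 4 12 6 8 9 3)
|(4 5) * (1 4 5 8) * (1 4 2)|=2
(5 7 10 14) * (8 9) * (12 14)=(5 7 10 12 14)(8 9)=[0, 1, 2, 3, 4, 7, 6, 10, 9, 8, 12, 11, 14, 13, 5]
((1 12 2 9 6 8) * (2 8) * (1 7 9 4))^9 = ((1 12 8 7 9 6 2 4))^9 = (1 12 8 7 9 6 2 4)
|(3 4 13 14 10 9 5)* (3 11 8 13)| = |(3 4)(5 11 8 13 14 10 9)| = 14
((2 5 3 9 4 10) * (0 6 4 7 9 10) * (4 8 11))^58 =(0 11 6 4 8)(2 3)(5 10)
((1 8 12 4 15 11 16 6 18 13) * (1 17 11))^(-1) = (1 15 4 12 8)(6 16 11 17 13 18)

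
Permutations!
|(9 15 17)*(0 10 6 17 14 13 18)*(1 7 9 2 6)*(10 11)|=|(0 11 10 1 7 9 15 14 13 18)(2 6 17)|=30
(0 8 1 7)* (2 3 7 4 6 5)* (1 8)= (8)(0 1 4 6 5 2 3 7)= [1, 4, 3, 7, 6, 2, 5, 0, 8]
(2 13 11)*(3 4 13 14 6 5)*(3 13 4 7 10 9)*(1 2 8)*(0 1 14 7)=(0 1 2 7 10 9 3)(5 13 11 8 14 6)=[1, 2, 7, 0, 4, 13, 5, 10, 14, 3, 9, 8, 12, 11, 6]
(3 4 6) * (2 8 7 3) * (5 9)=(2 8 7 3 4 6)(5 9)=[0, 1, 8, 4, 6, 9, 2, 3, 7, 5]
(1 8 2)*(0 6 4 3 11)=(0 6 4 3 11)(1 8 2)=[6, 8, 1, 11, 3, 5, 4, 7, 2, 9, 10, 0]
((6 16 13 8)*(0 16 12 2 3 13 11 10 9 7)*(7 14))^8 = ((0 16 11 10 9 14 7)(2 3 13 8 6 12))^8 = (0 16 11 10 9 14 7)(2 13 6)(3 8 12)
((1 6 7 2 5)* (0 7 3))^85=((0 7 2 5 1 6 3))^85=(0 7 2 5 1 6 3)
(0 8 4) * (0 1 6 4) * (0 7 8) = (1 6 4)(7 8) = [0, 6, 2, 3, 1, 5, 4, 8, 7]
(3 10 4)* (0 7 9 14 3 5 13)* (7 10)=[10, 1, 2, 7, 5, 13, 6, 9, 8, 14, 4, 11, 12, 0, 3]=(0 10 4 5 13)(3 7 9 14)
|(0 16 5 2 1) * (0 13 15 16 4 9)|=|(0 4 9)(1 13 15 16 5 2)|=6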